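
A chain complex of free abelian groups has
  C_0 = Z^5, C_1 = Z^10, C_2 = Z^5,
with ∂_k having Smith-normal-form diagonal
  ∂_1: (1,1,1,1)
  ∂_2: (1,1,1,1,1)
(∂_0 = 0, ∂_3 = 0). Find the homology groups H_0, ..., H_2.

H_0: b_0 = 5 − 0 − 4 = 1; torsion from ∂_1 factors > 1: none. So H_0 ≅ Z.
H_1: b_1 = 10 − 4 − 5 = 1; torsion from ∂_2 factors > 1: none. So H_1 ≅ Z.
H_2: b_2 = 5 − 5 − 0 = 0; torsion from ∂_3 factors > 1: none. So H_2 ≅ 0.

H_0 ≅ Z,  H_1 ≅ Z,  H_2 = 0.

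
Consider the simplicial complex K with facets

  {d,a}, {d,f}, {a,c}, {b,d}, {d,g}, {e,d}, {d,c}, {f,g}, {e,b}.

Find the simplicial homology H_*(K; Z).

Order the vertices as a < b < c < d < e < f < g. Listing each simplex with vertices in this order, K has dimension 1 with simplices:

  0-simplices (7): a, b, c, d, e, f, g
  1-simplices (9): ac, ad, bd, be, cd, de, df, dg, fg

giving chain groups C_0 ≅ Z^7, C_1 ≅ Z^9.

Boundary ∂_1: C_1 → C_0 sends each edge [p,q] (with p < q) to q − p. For instance
  ∂ad = d − a.
This gives a 7×9 integer matrix of rank 6; reducing to Smith normal form yields diagonal entries (1,1,1,1,1,1).

Now H_k = ker ∂_k / im ∂_{k+1}, so:

  H_0: rank C_0 − rank ∂_1 = 7 − 6 = 1, and the invariant factors of ∂_1 are all 1, so H_0 = Z.
  H_1: rank ker ∂_1 − rank ∂_2 = (9 − 6) − 0 = 3, and there is no ∂_2, so H_1 = Z^3.

H_0 ≅ Z,  H_1 ≅ Z^3.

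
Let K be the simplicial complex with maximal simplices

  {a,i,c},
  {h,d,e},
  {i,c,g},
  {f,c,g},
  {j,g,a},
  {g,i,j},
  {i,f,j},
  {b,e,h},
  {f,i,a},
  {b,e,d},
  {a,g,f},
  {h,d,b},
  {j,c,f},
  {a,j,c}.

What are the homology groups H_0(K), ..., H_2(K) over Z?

We work with the vertex ordering a < b < c < d < e < f < g < h < i < j. The simplices of K, each written with vertices in increasing order, are:

  0-simplices (10): a, b, c, d, e, f, g, h, i, j
  1-simplices (21): ac, af, ag, ai, aj, bd, be, bh, cf, cg, ci, cj, de, dh, eh, fg, fi, fj, gi, gj, ij
  2-simplices (14): aci, acj, afg, afi, agj, bde, bdh, beh, cfg, cfj, cgi, deh, fij, gij

so the chain groups are C_0 ≅ Z^10, C_1 ≅ Z^21, C_2 ≅ Z^14.

The boundary map ∂_1: C_1 → C_0 maps an edge to its endpoints' difference, ∂[p,q] = q − p.
The resulting 10×21 matrix has rank 8, and its Smith normal form has invariant factors (1,1,1,1,1,1,1,1).

Boundary ∂_2: C_2 → C_1 sends each 2-simplex [p,q,r] to [q,r] − [p,r] + [p,q]. For instance
  ∂acj = cj − aj + ac,
  ∂beh = eh − bh + be.
As a 21×14 matrix over Z this has rank 13, with invariant factors (1,1,1,1,1,1,1,1,1,1,1,1,2).

Now H_k = ker ∂_k / im ∂_{k+1}, so:

  H_0: rank C_0 − rank ∂_1 = 10 − 8 = 2, and the invariant factors of ∂_1 are all 1, so H_0 = Z^2.
  H_1: rank ker ∂_1 − rank ∂_2 = (21 − 8) − 13 = 0, and ∂_2 has invariant factor 2 > 1, so H_1 = Z/2Z.
  H_2: rank ker ∂_2 − rank ∂_3 = (14 − 13) − 0 = 1, and there is no ∂_3, so H_2 = Z.

(K is a triangulation of the disjoint union of the 2-sphere S^2 and the real projective plane RP^2.)

H_0 ≅ Z^2,  H_1 ≅ Z/2Z,  H_2 ≅ Z.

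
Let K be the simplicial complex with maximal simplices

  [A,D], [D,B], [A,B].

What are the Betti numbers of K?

We work with the vertex ordering A < B < D. The simplices of K, each written with vertices in increasing order, are:

  0-simplices (3): A, B, D
  1-simplices (3): AB, AD, BD

Hence C_0 ≅ Z^3, C_1 ≅ Z^3.

∂_1: C_1 → C_0 is given by ∂[p,q] = [q] − [p]. For instance
  ∂BD = D − B.
The 3×3 boundary matrix has rank 2 and Smith normal form diag(1,1).

Now H_k = ker ∂_k / im ∂_{k+1}, so:

  H_0: rank C_0 − rank ∂_1 = 3 − 2 = 1, and the invariant factors of ∂_1 are all 1, so H_0 = Z.
  H_1: rank ker ∂_1 − rank ∂_2 = (3 − 2) − 0 = 1, and there is no ∂_2, so H_1 = Z.

As a check, the Euler characteristic is 3 − 3 = 0, which agrees with 1 − 1 = 0.

Hence the Betti numbers are b_0 = 1, b_1 = 1.

b_0 = 1, b_1 = 1.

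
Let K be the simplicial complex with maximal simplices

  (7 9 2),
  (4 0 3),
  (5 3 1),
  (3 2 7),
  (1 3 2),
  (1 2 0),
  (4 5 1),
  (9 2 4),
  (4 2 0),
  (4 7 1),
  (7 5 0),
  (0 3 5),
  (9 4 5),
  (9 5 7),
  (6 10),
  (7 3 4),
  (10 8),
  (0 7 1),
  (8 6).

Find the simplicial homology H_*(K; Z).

K has 11 vertices, 27 edges, 16 triangles.
rank ∂_0 = 0, rank ∂_1 = 9 ⇒ b_0 = 11 − 0 − 9 = 2; all invariant factors of ∂_1 are 1 so no torsion. So H_0 ≅ Z^2.
rank ∂_1 = 9, rank ∂_2 = 15 ⇒ b_1 = 27 − 9 − 15 = 3; all invariant factors of ∂_2 are 1 so no torsion. So H_1 ≅ Z^3.
rank ∂_2 = 15, rank ∂_3 = 0 ⇒ b_2 = 16 − 15 − 0 = 1. So H_2 ≅ Z.

H_0 ≅ Z^2,  H_1 ≅ Z^3,  H_2 ≅ Z.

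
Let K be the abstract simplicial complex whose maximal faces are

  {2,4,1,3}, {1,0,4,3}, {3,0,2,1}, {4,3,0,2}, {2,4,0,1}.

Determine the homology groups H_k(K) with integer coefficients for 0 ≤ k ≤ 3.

H_0 = Z,  H_1 = 0,  H_2 = 0,  H_3 = Z.

Fix the vertex order 0 < 1 < 2 < 3 < 4 and write every simplex with vertices in increasing order. Then dim K = 3 and the simplices of K are:

  0-simplices (5): [0], [1], [2], [3], [4]
  1-simplices (10): [0,1], [0,2], [0,3], [0,4], [1,2], [1,3], [1,4], [2,3], [2,4], [3,4]
  2-simplices (10): [0,1,2], [0,1,3], [0,1,4], [0,2,3], [0,2,4], [0,3,4], [1,2,3], [1,2,4], [1,3,4], [2,3,4]
  3-simplices (5): [0,1,2,3], [0,1,2,4], [0,1,3,4], [0,2,3,4], [1,2,3,4]

Hence C_0 ≅ Z^5, C_1 ≅ Z^10, C_2 ≅ Z^10, C_3 ≅ Z^5.

The boundary map ∂_1: C_1 → C_0 maps an edge to its endpoints' difference, ∂[p,q] = q − p.
The 5×10 boundary matrix has rank 4 and Smith normal form diag(1,1,1,1).

∂_2: C_2 → C_1 sends each 2-simplex [p,q,r] to [q,r] − [p,r] + [p,q]. For instance
  ∂[1,2,3] = [2,3] − [1,3] + [1,2],
  ∂[1,3,4] = [3,4] − [1,4] + [1,3].
The resulting 10×10 matrix has rank 6, and its Smith normal form has invariant factors (1,1,1,1,1,1).

The boundary map ∂_3: C_3 → C_2 sends each 3-simplex σ to the alternating sum Σ_i (−1)^i (σ with its i-th vertex removed). For instance
  ∂[0,1,2,4] = [1,2,4] − [0,2,4] + [0,1,4] − [0,1,2],
  ∂[1,2,3,4] = [2,3,4] − [1,3,4] + [1,2,4] − [1,2,3].
The 10×5 boundary matrix has rank 4 and Smith normal form diag(1,1,1,1).

From H_k ≅ ker(∂_k) / im(∂_{k+1}) we obtain:

  H_0: rank C_0 − rank ∂_1 = 5 − 4 = 1, and the invariant factors of ∂_1 are all 1, so H_0 ≅ Z.
  H_1: rank ker ∂_1 − rank ∂_2 = (10 − 4) − 6 = 0, and the invariant factors of ∂_2 are all 1, so H_1 ≅ 0.
  H_2: rank ker ∂_2 − rank ∂_3 = (10 − 6) − 4 = 0, and the invariant factors of ∂_3 are all 1, so H_2 ≅ 0.
  H_3: rank ker ∂_3 − rank ∂_4 = (5 − 4) − 0 = 1, and there is no ∂_4, so H_3 ≅ Z.

As a check, the Euler characteristic is 5 − 10 + 10 − 5 = 0, which agrees with 1 − 0 + 0 − 1 = 0.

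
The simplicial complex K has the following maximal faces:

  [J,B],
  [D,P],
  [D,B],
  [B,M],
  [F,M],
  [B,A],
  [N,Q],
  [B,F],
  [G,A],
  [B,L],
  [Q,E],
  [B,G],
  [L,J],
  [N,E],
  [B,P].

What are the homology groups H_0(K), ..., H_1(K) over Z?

H_0 = Z^2,  H_1 = Z^5.

Order the vertices as A < B < D < E < F < G < J < L < M < N < P < Q. Listing each simplex with vertices in this order, K has dimension 1 with simplices:

  0-simplices (12): A, B, D, E, F, G, J, L, M, N, P, Q
  1-simplices (15): AB, AG, BD, BF, BG, BJ, BL, BM, BP, DP, EN, EQ, FM, JL, NQ

so the chain groups are C_0 ≅ Z^12, C_1 ≅ Z^15.

The boundary map ∂_1: C_1 → C_0 sends each edge [p,q] (with p < q) to q − p. For instance
  ∂NQ = Q − N.
The 12×15 boundary matrix has rank 10 and Smith normal form diag(1,1,1,1,1,1,1,1,1,1).

Computing H_k = (kernel of ∂_k) / (image of ∂_{k+1}):

  H_0: rank C_0 − rank ∂_1 = 12 − 10 = 2, and the invariant factors of ∂_1 are all 1, so H_0 ≅ Z^2.
  H_1: rank ker ∂_1 − rank ∂_2 = (15 − 10) − 0 = 5, and there is no ∂_2, so H_1 ≅ Z^5.

(K is a triangulation of the disjoint union of the circle S^1 and a wedge of 4 circles.)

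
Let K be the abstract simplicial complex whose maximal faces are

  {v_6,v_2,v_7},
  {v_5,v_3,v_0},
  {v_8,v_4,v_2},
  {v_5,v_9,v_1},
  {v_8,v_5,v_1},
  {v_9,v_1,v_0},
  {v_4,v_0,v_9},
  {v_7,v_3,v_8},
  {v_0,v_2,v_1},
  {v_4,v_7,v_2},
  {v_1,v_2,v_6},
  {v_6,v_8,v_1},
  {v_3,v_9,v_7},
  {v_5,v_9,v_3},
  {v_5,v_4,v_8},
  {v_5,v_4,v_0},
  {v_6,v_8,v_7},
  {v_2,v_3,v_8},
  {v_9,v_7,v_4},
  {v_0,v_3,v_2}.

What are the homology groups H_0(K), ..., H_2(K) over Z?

H_0 = Z,  H_1 = Z ⊕ Z_2,  H_2 = 0.

Take the total order v_0 < v_1 < v_2 < v_3 < v_4 < v_5 < v_6 < v_7 < v_8 < v_9 on the vertex set. Then K (dimension 2) consists of the simplices:

  0-simplices (10): [v_0], [v_1], [v_2], [v_3], [v_4], [v_5], [v_6], [v_7], [v_8], [v_9]
  1-simplices (30): (30 of them)
  2-simplices (20): (20 of them)

giving chain groups C_0 ≅ Z^10, C_1 ≅ Z^30, C_2 ≅ Z^20.

Boundary ∂_1: C_1 → C_0 sends each edge [p,q] (with p < q) to q − p. For instance
  ∂[v_5,v_8] = [v_8] − [v_5].
As a 10×30 matrix over Z this has rank 9, with invariant factors (1,1,1,1,1,1,1,1,1).

The boundary map ∂_2: C_2 → C_1 sends each 2-simplex [p,q,r] to [q,r] − [p,r] + [p,q]. For instance
  ∂[v_2,v_4,v_8] = [v_4,v_8] − [v_2,v_8] + [v_2,v_4],
  ∂[v_2,v_3,v_8] = [v_3,v_8] − [v_2,v_8] + [v_2,v_3].
As a 30×20 matrix over Z this has rank 20, with invariant factors (1,1,1,1,1,1,1,1,1,1,1,1,1,1,1,1,1,1,1,2).

Reading off H_k = ker ∂_k / im ∂_{k+1}:

  H_0: rank C_0 − rank ∂_1 = 10 − 9 = 1, and the invariant factors of ∂_1 are all 1, so H_0 = Z.
  H_1: rank ker ∂_1 − rank ∂_2 = (30 − 9) − 20 = 1, and ∂_2 has invariant factor 2 > 1, so H_1 = Z ⊕ Z_2.
  H_2: rank ker ∂_2 − rank ∂_3 = (20 − 20) − 0 = 0, and there is no ∂_3, so H_2 = 0.

As a check, the Euler characteristic is 10 − 30 + 20 = 0, which agrees with 1 − 1 + 0 = 0.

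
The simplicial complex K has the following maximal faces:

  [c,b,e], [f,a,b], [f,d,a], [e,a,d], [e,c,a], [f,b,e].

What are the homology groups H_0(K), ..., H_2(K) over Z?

H_0 = Z,  H_1 = Z,  H_2 = 0.

K has 6 vertices, 12 edges, 6 triangles.
rank ∂_0 = 0, rank ∂_1 = 5 ⇒ b_0 = 6 − 0 − 5 = 1; all invariant factors of ∂_1 are 1 so no torsion. So H_0 = Z.
rank ∂_1 = 5, rank ∂_2 = 6 ⇒ b_1 = 12 − 5 − 6 = 1; all invariant factors of ∂_2 are 1 so no torsion. So H_1 = Z.
rank ∂_2 = 6, rank ∂_3 = 0 ⇒ b_2 = 6 − 6 − 0 = 0. So H_2 = 0.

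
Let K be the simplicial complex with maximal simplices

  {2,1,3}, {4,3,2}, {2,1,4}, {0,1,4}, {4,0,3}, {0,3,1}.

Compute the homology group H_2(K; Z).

Fix the vertex order 0 < 1 < 2 < 3 < 4 and write every simplex with vertices in increasing order. Then dim K = 2 and the simplices of K are:

  0-simplices (5): [0], [1], [2], [3], [4]
  1-simplices (9): [0,1], [0,3], [0,4], [1,2], [1,3], [1,4], [2,3], [2,4], [3,4]
  2-simplices (6): [0,1,3], [0,1,4], [0,3,4], [1,2,3], [1,2,4], [2,3,4]

Hence C_0 ≅ Z^5, C_1 ≅ Z^9, C_2 ≅ Z^6.

∂_1: C_1 → C_0 maps an edge to its endpoints' difference, ∂[p,q] = q − p.
The 5×9 boundary matrix has rank 4 and Smith normal form diag(1,1,1,1).

Boundary ∂_2: C_2 → C_1 acts by ∂[p,q,r] = [q,r] − [p,r] + [p,q]. For instance
  ∂[0,3,4] = [3,4] − [0,4] + [0,3],
  ∂[2,3,4] = [3,4] − [2,4] + [2,3].
This gives a 9×6 integer matrix of rank 5; reducing to Smith normal form yields diagonal entries (1,1,1,1,1).

Now H_k = ker ∂_k / im ∂_{k+1}, so:

  H_2: rank ker ∂_2 − rank ∂_3 = (6 − 5) − 0 = 1, and there is no ∂_3, so H_2 = Z.

(K is a triangulation of the 2-sphere S^2.)

H_2 ≅ Z.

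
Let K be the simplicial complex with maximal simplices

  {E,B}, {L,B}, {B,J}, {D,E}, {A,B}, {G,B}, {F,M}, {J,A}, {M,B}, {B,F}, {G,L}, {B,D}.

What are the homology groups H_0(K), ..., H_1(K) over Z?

H_0 = Z,  H_1 = Z^4.

Order the vertices as A < B < D < E < F < G < J < L < M. Listing each simplex with vertices in this order, K has dimension 1 with simplices:

  0-simplices (9): A, B, D, E, F, G, J, L, M
  1-simplices (12): AB, AJ, BD, BE, BF, BG, BJ, BL, BM, DE, FM, GL

giving chain groups C_0 ≅ Z^9, C_1 ≅ Z^12.

∂_1: C_1 → C_0 is given by ∂[p,q] = [q] − [p]. For instance
  ∂BE = E − B.
The 9×12 boundary matrix has rank 8 and Smith normal form diag(1,1,1,1,1,1,1,1).

Reading off H_k = ker ∂_k / im ∂_{k+1}:

  H_0: rank C_0 − rank ∂_1 = 9 − 8 = 1, and the invariant factors of ∂_1 are all 1, so H_0 ≅ Z.
  H_1: rank ker ∂_1 − rank ∂_2 = (12 − 8) − 0 = 4, and there is no ∂_2, so H_1 ≅ Z^4.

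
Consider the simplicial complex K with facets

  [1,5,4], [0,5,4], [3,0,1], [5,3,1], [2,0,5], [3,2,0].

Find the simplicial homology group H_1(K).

Take the total order 0 < 1 < 2 < 3 < 4 < 5 on the vertex set. Then K (dimension 2) consists of the simplices:

  0-simplices (6): [0], [1], [2], [3], [4], [5]
  1-simplices (12): [0,1], [0,2], [0,3], [0,4], [0,5], [1,3], [1,4], [1,5], [2,3], [2,5], [3,5], [4,5]
  2-simplices (6): [0,1,3], [0,2,3], [0,2,5], [0,4,5], [1,3,5], [1,4,5]

giving chain groups C_0 ≅ Z^6, C_1 ≅ Z^12, C_2 ≅ Z^6.

∂_1: C_1 → C_0 sends each edge [p,q] (with p < q) to q − p. For instance
  ∂[1,4] = [4] − [1].
The 6×12 boundary matrix has rank 5 and Smith normal form diag(1,1,1,1,1).

∂_2: C_2 → C_1 sends each 2-simplex [p,q,r] to [q,r] − [p,r] + [p,q]. For instance
  ∂[1,3,5] = [3,5] − [1,5] + [1,3],
  ∂[0,1,3] = [1,3] − [0,3] + [0,1].
The 12×6 boundary matrix has rank 6 and Smith normal form diag(1,1,1,1,1,1).

Now H_k = ker ∂_k / im ∂_{k+1}, so:

  H_1: rank ker ∂_1 − rank ∂_2 = (12 − 5) − 6 = 1, and the invariant factors of ∂_2 are all 1, so H_1 ≅ Z.

(K is a triangulation of the cylinder S^1 x I.)

H_1 = Z.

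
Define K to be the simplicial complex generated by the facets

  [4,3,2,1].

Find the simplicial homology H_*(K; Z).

Order the vertices as 1 < 2 < 3 < 4. Listing each simplex with vertices in this order, K has dimension 3 with simplices:

  0-simplices (4): [1], [2], [3], [4]
  1-simplices (6): [1,2], [1,3], [1,4], [2,3], [2,4], [3,4]
  2-simplices (4): [1,2,3], [1,2,4], [1,3,4], [2,3,4]
  3-simplices (1): [1,2,3,4]

Hence C_0 ≅ Z^4, C_1 ≅ Z^6, C_2 ≅ Z^4, C_3 ≅ Z^1.

∂_1: C_1 → C_0 sends each edge [p,q] (with p < q) to q − p.
The 4×6 boundary matrix has rank 3 and Smith normal form diag(1,1,1).

The boundary map ∂_2: C_2 → C_1 acts by ∂[p,q,r] = [q,r] − [p,r] + [p,q]. For instance
  ∂[2,3,4] = [3,4] − [2,4] + [2,3],
  ∂[1,2,3] = [2,3] − [1,3] + [1,2].
The resulting 6×4 matrix has rank 3, and its Smith normal form has invariant factors (1,1,1).

The boundary map ∂_3: C_3 → C_2 sends each 3-simplex σ to the alternating sum Σ_i (−1)^i (σ with its i-th vertex removed). For instance
  ∂[1,2,3,4] = [2,3,4] − [1,3,4] + [1,2,4] − [1,2,3].
This gives a 4×1 integer matrix of rank 1; reducing to Smith normal form yields diagonal entries (1).

Now H_k = ker ∂_k / im ∂_{k+1}, so:

  H_0: rank C_0 − rank ∂_1 = 4 − 3 = 1, and the invariant factors of ∂_1 are all 1, so H_0 = Z.
  H_1: rank ker ∂_1 − rank ∂_2 = (6 − 3) − 3 = 0, and the invariant factors of ∂_2 are all 1, so H_1 = 0.
  H_2: rank ker ∂_2 − rank ∂_3 = (4 − 3) − 1 = 0, and the invariant factors of ∂_3 are all 1, so H_2 = 0.
  H_3: rank ker ∂_3 − rank ∂_4 = (1 − 1) − 0 = 0, and there is no ∂_4, so H_3 = 0.

H_0 ≅ Z,  H_1 = 0,  H_2 = 0,  H_3 = 0.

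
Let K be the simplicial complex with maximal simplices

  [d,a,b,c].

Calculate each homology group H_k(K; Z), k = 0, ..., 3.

We work with the vertex ordering a < b < c < d. The simplices of K, each written with vertices in increasing order, are:

  0-simplices (4): a, b, c, d
  1-simplices (6): ab, ac, ad, bc, bd, cd
  2-simplices (4): abc, abd, acd, bcd
  3-simplices (1): abcd

so the chain groups are C_0 ≅ Z^4, C_1 ≅ Z^6, C_2 ≅ Z^4, C_3 ≅ Z^1.

∂_1: C_1 → C_0 sends each edge [p,q] (with p < q) to q − p. For instance
  ∂cd = d − c.
The 4×6 boundary matrix has rank 3 and Smith normal form diag(1,1,1).

The boundary map ∂_2: C_2 → C_1 sends each 2-simplex [p,q,r] to [q,r] − [p,r] + [p,q]. For instance
  ∂bcd = cd − bd + bc,
  ∂abc = bc − ac + ab.
The resulting 6×4 matrix has rank 3, and its Smith normal form has invariant factors (1,1,1).

∂_3: C_3 → C_2 sends each 3-simplex σ to the alternating sum Σ_i (−1)^i (σ with its i-th vertex removed). For instance
  ∂abcd = bcd − acd + abd − abc.
The resulting 4×1 matrix has rank 1, and its Smith normal form has invariant factors (1).

Now H_k = ker ∂_k / im ∂_{k+1}, so:

  H_0: rank C_0 − rank ∂_1 = 4 − 3 = 1, and the invariant factors of ∂_1 are all 1, so H_0 ≅ Z.
  H_1: rank ker ∂_1 − rank ∂_2 = (6 − 3) − 3 = 0, and the invariant factors of ∂_2 are all 1, so H_1 ≅ 0.
  H_2: rank ker ∂_2 − rank ∂_3 = (4 − 3) − 1 = 0, and the invariant factors of ∂_3 are all 1, so H_2 ≅ 0.
  H_3: rank ker ∂_3 − rank ∂_4 = (1 − 1) − 0 = 0, and there is no ∂_4, so H_3 ≅ 0.

H_0 = Z,  H_1 = 0,  H_2 = 0,  H_3 = 0.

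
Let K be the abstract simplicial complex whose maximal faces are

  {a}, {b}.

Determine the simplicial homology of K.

Take the total order a < b on the vertex set. Then K (dimension 0) consists of the simplices:

  0-simplices (2): a, b

Hence C_0 ≅ Z^2.

From H_k ≅ ker(∂_k) / im(∂_{k+1}) we obtain:

  H_0: rank C_0 − rank ∂_1 = 2 − 0 = 2, and there is no ∂_1, so H_0 ≅ Z^2.

H_0 ≅ Z^2.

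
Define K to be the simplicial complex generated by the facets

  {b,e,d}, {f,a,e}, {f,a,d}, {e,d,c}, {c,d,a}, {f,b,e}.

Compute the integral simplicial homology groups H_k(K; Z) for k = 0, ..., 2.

We work with the vertex ordering a < b < c < d < e < f. The simplices of K, each written with vertices in increasing order, are:

  0-simplices (6): a, b, c, d, e, f
  1-simplices (12): ac, ad, ae, af, bd, be, bf, cd, ce, de, df, ef
  2-simplices (6): acd, adf, aef, bde, bef, cde

Hence C_0 ≅ Z^6, C_1 ≅ Z^12, C_2 ≅ Z^6.

∂_1: C_1 → C_0 is given by ∂[p,q] = [q] − [p].
The resulting 6×12 matrix has rank 5, and its Smith normal form has invariant factors (1,1,1,1,1).

The boundary map ∂_2: C_2 → C_1 maps a triangle to the signed sum of its edges. For instance
  ∂adf = df − af + ad,
  ∂aef = ef − af + ae.
This gives a 12×6 integer matrix of rank 6; reducing to Smith normal form yields diagonal entries (1,1,1,1,1,1).

Reading off H_k = ker ∂_k / im ∂_{k+1}:

  H_0: rank C_0 − rank ∂_1 = 6 − 5 = 1, and the invariant factors of ∂_1 are all 1, so H_0 ≅ Z.
  H_1: rank ker ∂_1 − rank ∂_2 = (12 − 5) − 6 = 1, and the invariant factors of ∂_2 are all 1, so H_1 ≅ Z.
  H_2: rank ker ∂_2 − rank ∂_3 = (6 − 6) − 0 = 0, and there is no ∂_3, so H_2 ≅ 0.

H_0 ≅ Z,  H_1 ≅ Z,  H_2 = 0.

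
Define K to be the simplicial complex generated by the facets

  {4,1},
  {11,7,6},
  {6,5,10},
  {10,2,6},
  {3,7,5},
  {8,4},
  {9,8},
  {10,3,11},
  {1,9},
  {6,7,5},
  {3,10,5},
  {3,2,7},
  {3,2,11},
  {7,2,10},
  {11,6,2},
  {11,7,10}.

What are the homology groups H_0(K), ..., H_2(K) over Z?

H_0 = Z^2,  H_1 = Z ⊕ Z/2,  H_2 = 0.

Fix the vertex order 1 < 2 < 3 < 4 < 5 < 6 < 7 < 8 < 9 < 10 < 11 and write every simplex with vertices in increasing order. Then dim K = 2 and the simplices of K are:

  0-simplices (11): [1], [2], [3], [4], [5], [6], [7], [8], [9], [10], [11]
  1-simplices (22): (22 of them)
  2-simplices (12): [2,3,7], [2,3,11], [2,6,10], [2,6,11], [2,7,10], [3,5,7], [3,5,10], [3,10,11], [5,6,7], [5,6,10], [6,7,11], [7,10,11]

Hence C_0 ≅ Z^11, C_1 ≅ Z^22, C_2 ≅ Z^12.

∂_1: C_1 → C_0 maps an edge to its endpoints' difference, ∂[p,q] = q − p. For instance
  ∂[6,7] = [7] − [6].
This gives a 11×22 integer matrix of rank 9; reducing to Smith normal form yields diagonal entries (1,1,1,1,1,1,1,1,1).

The boundary map ∂_2: C_2 → C_1 sends each 2-simplex [p,q,r] to [q,r] − [p,r] + [p,q]. For instance
  ∂[3,5,7] = [5,7] − [3,7] + [3,5],
  ∂[6,7,11] = [7,11] − [6,11] + [6,7].
This gives a 22×12 integer matrix of rank 12; reducing to Smith normal form yields diagonal entries (1,1,1,1,1,1,1,1,1,1,1,2).

Reading off H_k = ker ∂_k / im ∂_{k+1}:

  H_0: rank C_0 − rank ∂_1 = 11 − 9 = 2, and the invariant factors of ∂_1 are all 1, so H_0 = Z^2.
  H_1: rank ker ∂_1 − rank ∂_2 = (22 − 9) − 12 = 1, and ∂_2 has invariant factor 2 > 1, so H_1 = Z ⊕ Z/2.
  H_2: rank ker ∂_2 − rank ∂_3 = (12 − 12) − 0 = 0, and there is no ∂_3, so H_2 = 0.

As a check, the Euler characteristic is 11 − 22 + 12 = 1, which agrees with 2 − 1 + 0 = 1.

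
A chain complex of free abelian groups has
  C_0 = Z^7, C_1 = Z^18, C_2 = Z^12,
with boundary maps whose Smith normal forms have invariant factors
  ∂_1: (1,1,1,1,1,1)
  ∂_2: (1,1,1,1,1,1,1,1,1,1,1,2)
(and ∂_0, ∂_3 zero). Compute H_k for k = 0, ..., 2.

H_0: b_0 = 7 − 0 − 6 = 1; torsion from ∂_1 factors > 1: none. So H_0 = Z.
H_1: b_1 = 18 − 6 − 12 = 0; torsion from ∂_2 factors > 1: [2]. So H_1 = Z/2.
H_2: b_2 = 12 − 12 − 0 = 0; torsion from ∂_3 factors > 1: none. So H_2 = 0.

H_0 = Z,  H_1 = Z/2,  H_2 = 0.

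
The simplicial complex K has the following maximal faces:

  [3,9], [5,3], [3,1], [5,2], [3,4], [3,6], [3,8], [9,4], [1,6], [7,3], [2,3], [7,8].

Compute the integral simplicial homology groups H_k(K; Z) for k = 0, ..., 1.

H_0 ≅ Z,  H_1 ≅ Z^4.

K has 9 vertices, 12 edges.
rank ∂_0 = 0, rank ∂_1 = 8 ⇒ b_0 = 9 − 0 − 8 = 1; all invariant factors of ∂_1 are 1 so no torsion. So H_0 ≅ Z.
rank ∂_1 = 8, rank ∂_2 = 0 ⇒ b_1 = 12 − 8 − 0 = 4. So H_1 ≅ Z^4.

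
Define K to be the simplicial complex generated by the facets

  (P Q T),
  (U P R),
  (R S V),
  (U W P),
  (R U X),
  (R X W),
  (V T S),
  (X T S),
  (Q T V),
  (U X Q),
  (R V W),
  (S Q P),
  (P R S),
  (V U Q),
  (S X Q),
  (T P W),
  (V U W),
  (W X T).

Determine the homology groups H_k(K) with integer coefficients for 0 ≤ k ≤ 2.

We work with the vertex ordering P < Q < R < S < T < U < V < W < X. The simplices of K, each written with vertices in increasing order, are:

  0-simplices (9): P, Q, R, S, T, U, V, W, X
  1-simplices (27): PQ, PR, PS, PT, PU, PW, QS, QT, QU, QV, QX, RS, RU, RV, RW, RX, ST, SV, SX, TV, TW, TX, UV, UW, UX, VW, WX
  2-simplices (18): PQS, PQT, PRS, PRU, PTW, PUW, QSX, QTV, QUV, QUX, RSV, RUX, RVW, RWX, STV, STX, TWX, UVW

so the chain groups are C_0 ≅ Z^9, C_1 ≅ Z^27, C_2 ≅ Z^18.

∂_1: C_1 → C_0 is given by ∂[p,q] = [q] − [p]. For instance
  ∂QX = X − Q.
The resulting 9×27 matrix has rank 8, and its Smith normal form has invariant factors (1,1,1,1,1,1,1,1).

∂_2: C_2 → C_1 acts by ∂[p,q,r] = [q,r] − [p,r] + [p,q]. For instance
  ∂QSX = SX − QX + QS,
  ∂STX = TX − SX + ST.
This gives a 27×18 integer matrix of rank 18; reducing to Smith normal form yields diagonal entries (1,1,1,1,1,1,1,1,1,1,1,1,1,1,1,1,1,2).

Reading off H_k = ker ∂_k / im ∂_{k+1}:

  H_0: rank C_0 − rank ∂_1 = 9 − 8 = 1, and the invariant factors of ∂_1 are all 1, so H_0 ≅ Z.
  H_1: rank ker ∂_1 − rank ∂_2 = (27 − 8) − 18 = 1, and ∂_2 has invariant factor 2 > 1, so H_1 ≅ Z ⊕ Z/2.
  H_2: rank ker ∂_2 − rank ∂_3 = (18 − 18) − 0 = 0, and there is no ∂_3, so H_2 ≅ 0.

H_0 ≅ Z,  H_1 ≅ Z ⊕ Z/2,  H_2 = 0.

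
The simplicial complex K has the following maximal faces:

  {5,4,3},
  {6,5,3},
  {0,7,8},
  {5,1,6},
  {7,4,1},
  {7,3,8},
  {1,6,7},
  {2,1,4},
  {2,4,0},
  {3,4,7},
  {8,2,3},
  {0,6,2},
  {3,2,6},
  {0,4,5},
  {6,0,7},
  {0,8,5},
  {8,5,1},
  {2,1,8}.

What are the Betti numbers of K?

b_0 = 1, b_1 = 2, b_2 = 1.

We work with the vertex ordering 0 < 1 < 2 < 3 < 4 < 5 < 6 < 7 < 8. The simplices of K, each written with vertices in increasing order, are:

  0-simplices (9): [0], [1], [2], [3], [4], [5], [6], [7], [8]
  1-simplices (27): (27 of them)
  2-simplices (18): [0,2,4], [0,2,6], [0,4,5], [0,5,8], [0,6,7], [0,7,8], [1,2,4], [1,2,8], [1,4,7], [1,5,6], [1,5,8], [1,6,7], [2,3,6], [2,3,8], [3,4,5], [3,4,7], [3,5,6], [3,7,8]

giving chain groups C_0 ≅ Z^9, C_1 ≅ Z^27, C_2 ≅ Z^18.

Boundary ∂_1: C_1 → C_0 maps an edge to its endpoints' difference, ∂[p,q] = q − p. For instance
  ∂[7,8] = [8] − [7].
The resulting 9×27 matrix has rank 8, and its Smith normal form has invariant factors (1,1,1,1,1,1,1,1).

The boundary map ∂_2: C_2 → C_1 sends each 2-simplex [p,q,r] to [q,r] − [p,r] + [p,q]. For instance
  ∂[1,4,7] = [4,7] − [1,7] + [1,4],
  ∂[1,5,6] = [5,6] − [1,6] + [1,5].
The resulting 27×18 matrix has rank 17, and its Smith normal form has invariant factors (1,1,1,1,1,1,1,1,1,1,1,1,1,1,1,1,1).

Now H_k = ker ∂_k / im ∂_{k+1}, so:

  H_0: rank C_0 − rank ∂_1 = 9 − 8 = 1, and the invariant factors of ∂_1 are all 1, so H_0 ≅ Z.
  H_1: rank ker ∂_1 − rank ∂_2 = (27 − 8) − 17 = 2, and the invariant factors of ∂_2 are all 1, so H_1 ≅ Z^2.
  H_2: rank ker ∂_2 − rank ∂_3 = (18 − 17) − 0 = 1, and there is no ∂_3, so H_2 ≅ Z.

As a check, the Euler characteristic is 9 − 27 + 18 = 0, which agrees with 1 − 2 + 1 = 0.
(K is a triangulation of the torus T^2.)

Hence the Betti numbers are b_0 = 1, b_1 = 2, b_2 = 1.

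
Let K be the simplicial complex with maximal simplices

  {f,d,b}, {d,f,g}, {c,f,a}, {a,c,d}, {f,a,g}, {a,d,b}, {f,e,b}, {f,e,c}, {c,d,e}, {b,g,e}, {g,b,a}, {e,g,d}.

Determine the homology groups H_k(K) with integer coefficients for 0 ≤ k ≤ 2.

We work with the vertex ordering a < b < c < d < e < f < g. The simplices of K, each written with vertices in increasing order, are:

  0-simplices (7): a, b, c, d, e, f, g
  1-simplices (18): ab, ac, ad, af, ag, bd, be, bf, bg, cd, ce, cf, de, df, dg, ef, eg, fg
  2-simplices (12): abd, abg, acd, acf, afg, bdf, bef, beg, cde, cef, deg, dfg

so the chain groups are C_0 ≅ Z^7, C_1 ≅ Z^18, C_2 ≅ Z^12.

∂_1: C_1 → C_0 sends each edge [p,q] (with p < q) to q − p. For instance
  ∂ag = g − a.
The resulting 7×18 matrix has rank 6, and its Smith normal form has invariant factors (1,1,1,1,1,1).

∂_2: C_2 → C_1 acts by ∂[p,q,r] = [q,r] − [p,r] + [p,q]. For instance
  ∂abg = bg − ag + ab,
  ∂beg = eg − bg + be.
This gives a 18×12 integer matrix of rank 12; reducing to Smith normal form yields diagonal entries (1,1,1,1,1,1,1,1,1,1,1,2).

Computing H_k = (kernel of ∂_k) / (image of ∂_{k+1}):

  H_0: rank C_0 − rank ∂_1 = 7 − 6 = 1, and the invariant factors of ∂_1 are all 1, so H_0 = Z.
  H_1: rank ker ∂_1 − rank ∂_2 = (18 − 6) − 12 = 0, and ∂_2 has invariant factor 2 > 1, so H_1 = Z/2.
  H_2: rank ker ∂_2 − rank ∂_3 = (12 − 12) − 0 = 0, and there is no ∂_3, so H_2 = 0.

(K is a triangulation of the real projective plane RP^2.)

H_0 = Z,  H_1 = Z/2,  H_2 = 0.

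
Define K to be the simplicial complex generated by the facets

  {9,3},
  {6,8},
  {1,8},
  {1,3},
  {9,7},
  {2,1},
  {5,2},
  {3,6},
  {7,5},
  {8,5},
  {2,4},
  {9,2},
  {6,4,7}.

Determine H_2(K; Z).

Fix the vertex order 1 < 2 < 3 < 4 < 5 < 6 < 7 < 8 < 9 and write every simplex with vertices in increasing order. Then dim K = 2 and the simplices of K are:

  0-simplices (9): [1], [2], [3], [4], [5], [6], [7], [8], [9]
  1-simplices (15): [1,2], [1,3], [1,8], [2,4], [2,5], [2,9], [3,6], [3,9], [4,6], [4,7], [5,7], [5,8], [6,7], [6,8], [7,9]
  2-simplices (1): [4,6,7]

Hence C_0 ≅ Z^9, C_1 ≅ Z^15, C_2 ≅ Z^1.

∂_1: C_1 → C_0 is given by ∂[p,q] = [q] − [p].
The 9×15 boundary matrix has rank 8 and Smith normal form diag(1,1,1,1,1,1,1,1).

The boundary map ∂_2: C_2 → C_1 sends each 2-simplex [p,q,r] to [q,r] − [p,r] + [p,q]. For instance
  ∂[4,6,7] = [6,7] − [4,7] + [4,6].
The resulting 15×1 matrix has rank 1, and its Smith normal form has invariant factors (1).

Reading off H_k = ker ∂_k / im ∂_{k+1}:

  H_2: rank ker ∂_2 − rank ∂_3 = (1 − 1) − 0 = 0, and there is no ∂_3, so H_2 = 0.

H_2 = 0.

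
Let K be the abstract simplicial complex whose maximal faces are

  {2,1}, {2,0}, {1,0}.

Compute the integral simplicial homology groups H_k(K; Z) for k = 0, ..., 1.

Fix the vertex order 0 < 1 < 2 and write every simplex with vertices in increasing order. Then dim K = 1 and the simplices of K are:

  0-simplices (3): [0], [1], [2]
  1-simplices (3): [0,1], [0,2], [1,2]

Hence C_0 ≅ Z^3, C_1 ≅ Z^3.

∂_1: C_1 → C_0 is given by ∂[p,q] = [q] − [p].
As a 3×3 matrix over Z this has rank 2, with invariant factors (1,1).

Now H_k = ker ∂_k / im ∂_{k+1}, so:

  H_0: rank C_0 − rank ∂_1 = 3 − 2 = 1, and the invariant factors of ∂_1 are all 1, so H_0 ≅ Z.
  H_1: rank ker ∂_1 − rank ∂_2 = (3 − 2) − 0 = 1, and there is no ∂_2, so H_1 ≅ Z.

As a check, the Euler characteristic is 3 − 3 = 0, which agrees with 1 − 1 = 0.

H_0 = Z,  H_1 = Z.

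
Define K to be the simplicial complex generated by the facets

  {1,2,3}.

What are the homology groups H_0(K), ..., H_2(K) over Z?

H_0 ≅ Z,  H_1 = 0,  H_2 = 0.

Fix the vertex order 1 < 2 < 3 and write every simplex with vertices in increasing order. Then dim K = 2 and the simplices of K are:

  0-simplices (3): [1], [2], [3]
  1-simplices (3): [1,2], [1,3], [2,3]
  2-simplices (1): [1,2,3]

giving chain groups C_0 ≅ Z^3, C_1 ≅ Z^3, C_2 ≅ Z^1.

Boundary ∂_1: C_1 → C_0 sends each edge [p,q] (with p < q) to q − p. For instance
  ∂[1,3] = [3] − [1].
As a 3×3 matrix over Z this has rank 2, with invariant factors (1,1).

Boundary ∂_2: C_2 → C_1 acts by ∂[p,q,r] = [q,r] − [p,r] + [p,q]. For instance
  ∂[1,2,3] = [2,3] − [1,3] + [1,2].
The 3×1 boundary matrix has rank 1 and Smith normal form diag(1).

Reading off H_k = ker ∂_k / im ∂_{k+1}:

  H_0: rank C_0 − rank ∂_1 = 3 − 2 = 1, and the invariant factors of ∂_1 are all 1, so H_0 = Z.
  H_1: rank ker ∂_1 − rank ∂_2 = (3 − 2) − 1 = 0, and the invariant factors of ∂_2 are all 1, so H_1 = 0.
  H_2: rank ker ∂_2 − rank ∂_3 = (1 − 1) − 0 = 0, and there is no ∂_3, so H_2 = 0.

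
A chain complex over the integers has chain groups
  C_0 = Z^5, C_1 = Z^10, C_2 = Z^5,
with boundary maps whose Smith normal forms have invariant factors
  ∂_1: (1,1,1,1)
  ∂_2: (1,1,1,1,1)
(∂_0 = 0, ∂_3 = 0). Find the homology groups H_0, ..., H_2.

H_0: b_0 = 5 − 0 − 4 = 1; torsion from ∂_1 factors > 1: none. So H_0 ≅ Z.
H_1: b_1 = 10 − 4 − 5 = 1; torsion from ∂_2 factors > 1: none. So H_1 ≅ Z.
H_2: b_2 = 5 − 5 − 0 = 0; torsion from ∂_3 factors > 1: none. So H_2 ≅ 0.

H_0 ≅ Z,  H_1 ≅ Z,  H_2 = 0.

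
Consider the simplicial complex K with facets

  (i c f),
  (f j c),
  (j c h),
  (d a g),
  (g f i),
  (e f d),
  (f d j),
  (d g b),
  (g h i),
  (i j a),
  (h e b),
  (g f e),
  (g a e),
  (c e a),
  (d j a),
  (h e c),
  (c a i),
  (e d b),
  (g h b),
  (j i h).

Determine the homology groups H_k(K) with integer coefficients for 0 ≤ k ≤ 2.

We work with the vertex ordering a < b < c < d < e < f < g < h < i < j. The simplices of K, each written with vertices in increasing order, are:

  0-simplices (10): a, b, c, d, e, f, g, h, i, j
  1-simplices (30): ac, ad, ae, ag, ai, aj, bd, be, bg, bh, ce, cf, ch, ci, cj, de, df, dg, dj, ef, eg, eh, fg, fi, fj, gh, gi, hi, hj, ij
  2-simplices (20): ace, aci, adg, adj, aeg, aij, bde, bdg, beh, bgh, ceh, cfi, cfj, chj, def, dfj, efg, fgi, ghi, hij

Hence C_0 ≅ Z^10, C_1 ≅ Z^30, C_2 ≅ Z^20.

∂_1: C_1 → C_0 is given by ∂[p,q] = [q] − [p]. For instance
  ∂ac = c − a.
This gives a 10×30 integer matrix of rank 9; reducing to Smith normal form yields diagonal entries (1,1,1,1,1,1,1,1,1).

∂_2: C_2 → C_1 maps a triangle to the signed sum of its edges. For instance
  ∂aci = ci − ai + ac,
  ∂efg = fg − eg + ef.
As a 30×20 matrix over Z this has rank 20, with invariant factors (1,1,1,1,1,1,1,1,1,1,1,1,1,1,1,1,1,1,1,2).

Computing H_k = (kernel of ∂_k) / (image of ∂_{k+1}):

  H_0: rank C_0 − rank ∂_1 = 10 − 9 = 1, and the invariant factors of ∂_1 are all 1, so H_0 = Z.
  H_1: rank ker ∂_1 − rank ∂_2 = (30 − 9) − 20 = 1, and ∂_2 has invariant factor 2 > 1, so H_1 = Z ⊕ Z/2.
  H_2: rank ker ∂_2 − rank ∂_3 = (20 − 20) − 0 = 0, and there is no ∂_3, so H_2 = 0.

H_0 = Z,  H_1 = Z ⊕ Z/2,  H_2 = 0.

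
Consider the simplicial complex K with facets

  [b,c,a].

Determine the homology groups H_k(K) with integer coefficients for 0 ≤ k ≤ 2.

We work with the vertex ordering a < b < c. The simplices of K, each written with vertices in increasing order, are:

  0-simplices (3): a, b, c
  1-simplices (3): ab, ac, bc
  2-simplices (1): abc

Hence C_0 ≅ Z^3, C_1 ≅ Z^3, C_2 ≅ Z^1.

The boundary map ∂_1: C_1 → C_0 sends each edge [p,q] (with p < q) to q − p. For instance
  ∂ac = c − a.
This gives a 3×3 integer matrix of rank 2; reducing to Smith normal form yields diagonal entries (1,1).

∂_2: C_2 → C_1 acts by ∂[p,q,r] = [q,r] − [p,r] + [p,q]. For instance
  ∂abc = bc − ac + ab.
This gives a 3×1 integer matrix of rank 1; reducing to Smith normal form yields diagonal entries (1).

Now H_k = ker ∂_k / im ∂_{k+1}, so:

  H_0: rank C_0 − rank ∂_1 = 3 − 2 = 1, and the invariant factors of ∂_1 are all 1, so H_0 = Z.
  H_1: rank ker ∂_1 − rank ∂_2 = (3 − 2) − 1 = 0, and the invariant factors of ∂_2 are all 1, so H_1 = 0.
  H_2: rank ker ∂_2 − rank ∂_3 = (1 − 1) − 0 = 0, and there is no ∂_3, so H_2 = 0.

H_0 ≅ Z,  H_1 = 0,  H_2 = 0.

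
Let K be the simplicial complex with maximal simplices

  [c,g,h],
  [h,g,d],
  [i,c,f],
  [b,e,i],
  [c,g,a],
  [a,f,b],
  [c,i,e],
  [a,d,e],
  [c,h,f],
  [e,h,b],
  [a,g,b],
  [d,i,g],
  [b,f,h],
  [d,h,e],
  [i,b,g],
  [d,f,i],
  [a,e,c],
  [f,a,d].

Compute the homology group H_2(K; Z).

H_2 ≅ Z.

Fix the vertex order a < b < c < d < e < f < g < h < i and write every simplex with vertices in increasing order. Then dim K = 2 and the simplices of K are:

  0-simplices (9): a, b, c, d, e, f, g, h, i
  1-simplices (27): ab, ac, ad, ae, af, ag, be, bf, bg, bh, bi, ce, cf, cg, ch, ci, de, df, dg, dh, di, eh, ei, fh, fi, gh, gi
  2-simplices (18): abf, abg, ace, acg, ade, adf, beh, bei, bfh, bgi, cei, cfh, cfi, cgh, deh, dfi, dgh, dgi

so the chain groups are C_0 ≅ Z^9, C_1 ≅ Z^27, C_2 ≅ Z^18.

Boundary ∂_1: C_1 → C_0 sends each edge [p,q] (with p < q) to q − p.
This gives a 9×27 integer matrix of rank 8; reducing to Smith normal form yields diagonal entries (1,1,1,1,1,1,1,1).

∂_2: C_2 → C_1 acts by ∂[p,q,r] = [q,r] − [p,r] + [p,q]. For instance
  ∂dfi = fi − di + df,
  ∂ace = ce − ae + ac.
This gives a 27×18 integer matrix of rank 17; reducing to Smith normal form yields diagonal entries (1,1,1,1,1,1,1,1,1,1,1,1,1,1,1,1,1).

Reading off H_k = ker ∂_k / im ∂_{k+1}:

  H_2: rank ker ∂_2 − rank ∂_3 = (18 − 17) − 0 = 1, and there is no ∂_3, so H_2 ≅ Z.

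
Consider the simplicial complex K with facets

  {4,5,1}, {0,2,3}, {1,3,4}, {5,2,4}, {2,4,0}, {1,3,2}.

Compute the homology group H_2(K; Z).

H_2 ≅ 0.

Take the total order 0 < 1 < 2 < 3 < 4 < 5 on the vertex set. Then K (dimension 2) consists of the simplices:

  0-simplices (6): [0], [1], [2], [3], [4], [5]
  1-simplices (12): [0,2], [0,3], [0,4], [1,2], [1,3], [1,4], [1,5], [2,3], [2,4], [2,5], [3,4], [4,5]
  2-simplices (6): [0,2,3], [0,2,4], [1,2,3], [1,3,4], [1,4,5], [2,4,5]

giving chain groups C_0 ≅ Z^6, C_1 ≅ Z^12, C_2 ≅ Z^6.

Boundary ∂_1: C_1 → C_0 sends each edge [p,q] (with p < q) to q − p. For instance
  ∂[0,2] = [2] − [0].
As a 6×12 matrix over Z this has rank 5, with invariant factors (1,1,1,1,1).

Boundary ∂_2: C_2 → C_1 acts by ∂[p,q,r] = [q,r] − [p,r] + [p,q]. For instance
  ∂[1,3,4] = [3,4] − [1,4] + [1,3],
  ∂[0,2,3] = [2,3] − [0,3] + [0,2].
This gives a 12×6 integer matrix of rank 6; reducing to Smith normal form yields diagonal entries (1,1,1,1,1,1).

Now H_k = ker ∂_k / im ∂_{k+1}, so:

  H_2: rank ker ∂_2 − rank ∂_3 = (6 − 6) − 0 = 0, and there is no ∂_3, so H_2 = 0.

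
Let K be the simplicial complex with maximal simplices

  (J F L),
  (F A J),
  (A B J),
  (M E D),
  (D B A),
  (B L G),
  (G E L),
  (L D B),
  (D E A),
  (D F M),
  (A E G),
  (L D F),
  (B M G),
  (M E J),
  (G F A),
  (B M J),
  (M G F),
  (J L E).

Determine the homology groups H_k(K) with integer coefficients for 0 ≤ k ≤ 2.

Order the vertices as A < B < D < E < F < G < J < L < M. Listing each simplex with vertices in this order, K has dimension 2 with simplices:

  0-simplices (9): A, B, D, E, F, G, J, L, M
  1-simplices (27): AB, AD, AE, AF, AG, AJ, BD, BG, BJ, BL, BM, DE, DF, DL, DM, EG, EJ, EL, EM, FG, FJ, FL, FM, GL, GM, JL, JM
  2-simplices (18): ABD, ABJ, ADE, AEG, AFG, AFJ, BDL, BGL, BGM, BJM, DEM, DFL, DFM, EGL, EJL, EJM, FGM, FJL

so the chain groups are C_0 ≅ Z^9, C_1 ≅ Z^27, C_2 ≅ Z^18.

∂_1: C_1 → C_0 sends each edge [p,q] (with p < q) to q − p.
The 9×27 boundary matrix has rank 8 and Smith normal form diag(1,1,1,1,1,1,1,1).

The boundary map ∂_2: C_2 → C_1 acts by ∂[p,q,r] = [q,r] − [p,r] + [p,q]. For instance
  ∂EGL = GL − EL + EG,
  ∂AFG = FG − AG + AF.
The 27×18 boundary matrix has rank 17 and Smith normal form diag(1,1,1,1,1,1,1,1,1,1,1,1,1,1,1,1,1).

Reading off H_k = ker ∂_k / im ∂_{k+1}:

  H_0: rank C_0 − rank ∂_1 = 9 − 8 = 1, and the invariant factors of ∂_1 are all 1, so H_0 = Z.
  H_1: rank ker ∂_1 − rank ∂_2 = (27 − 8) − 17 = 2, and the invariant factors of ∂_2 are all 1, so H_1 = Z^2.
  H_2: rank ker ∂_2 − rank ∂_3 = (18 − 17) − 0 = 1, and there is no ∂_3, so H_2 = Z.

H_0 ≅ Z,  H_1 ≅ Z^2,  H_2 ≅ Z.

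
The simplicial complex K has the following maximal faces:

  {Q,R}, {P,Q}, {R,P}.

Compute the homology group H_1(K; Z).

H_1 = Z.

Fix the vertex order P < Q < R and write every simplex with vertices in increasing order. Then dim K = 1 and the simplices of K are:

  0-simplices (3): P, Q, R
  1-simplices (3): PQ, PR, QR

so the chain groups are C_0 ≅ Z^3, C_1 ≅ Z^3.

Boundary ∂_1: C_1 → C_0 maps an edge to its endpoints' difference, ∂[p,q] = q − p. For instance
  ∂PR = R − P.
This gives a 3×3 integer matrix of rank 2; reducing to Smith normal form yields diagonal entries (1,1).

Now H_k = ker ∂_k / im ∂_{k+1}, so:

  H_1: rank ker ∂_1 − rank ∂_2 = (3 − 2) − 0 = 1, and there is no ∂_2, so H_1 = Z.

(K is a triangulation of the circle S^1.)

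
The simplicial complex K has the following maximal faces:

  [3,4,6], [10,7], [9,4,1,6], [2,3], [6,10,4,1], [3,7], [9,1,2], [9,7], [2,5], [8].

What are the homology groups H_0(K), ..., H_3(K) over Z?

We work with the vertex ordering 1 < 2 < 3 < 4 < 5 < 6 < 7 < 8 < 9 < 10. The simplices of K, each written with vertices in increasing order, are:

  0-simplices (10): [1], [2], [3], [4], [5], [6], [7], [8], [9], [10]
  1-simplices (18): [1,2], [1,4], [1,6], [1,9], [1,10], [2,3], [2,5], [2,9], [3,4], [3,6], [3,7], [4,6], [4,9], [4,10], [6,9], [6,10], [7,9], [7,10]
  2-simplices (9): [1,2,9], [1,4,6], [1,4,9], [1,4,10], [1,6,9], [1,6,10], [3,4,6], [4,6,9], [4,6,10]
  3-simplices (2): [1,4,6,9], [1,4,6,10]

giving chain groups C_0 ≅ Z^10, C_1 ≅ Z^18, C_2 ≅ Z^9, C_3 ≅ Z^2.

The boundary map ∂_1: C_1 → C_0 maps an edge to its endpoints' difference, ∂[p,q] = q − p.
This gives a 10×18 integer matrix of rank 8; reducing to Smith normal form yields diagonal entries (1,1,1,1,1,1,1,1).

The boundary map ∂_2: C_2 → C_1 acts by ∂[p,q,r] = [q,r] − [p,r] + [p,q]. For instance
  ∂[1,4,10] = [4,10] − [1,10] + [1,4],
  ∂[1,4,6] = [4,6] − [1,6] + [1,4].
The resulting 18×9 matrix has rank 7, and its Smith normal form has invariant factors (1,1,1,1,1,1,1).

∂_3: C_3 → C_2 sends each 3-simplex σ to the alternating sum Σ_i (−1)^i (σ with its i-th vertex removed). For instance
  ∂[1,4,6,9] = [4,6,9] − [1,6,9] + [1,4,9] − [1,4,6],
  ∂[1,4,6,10] = [4,6,10] − [1,6,10] + [1,4,10] − [1,4,6].
The resulting 9×2 matrix has rank 2, and its Smith normal form has invariant factors (1,1).

Reading off H_k = ker ∂_k / im ∂_{k+1}:

  H_0: rank C_0 − rank ∂_1 = 10 − 8 = 2, and the invariant factors of ∂_1 are all 1, so H_0 = Z^2.
  H_1: rank ker ∂_1 − rank ∂_2 = (18 − 8) − 7 = 3, and the invariant factors of ∂_2 are all 1, so H_1 = Z^3.
  H_2: rank ker ∂_2 − rank ∂_3 = (9 − 7) − 2 = 0, and the invariant factors of ∂_3 are all 1, so H_2 = 0.
  H_3: rank ker ∂_3 − rank ∂_4 = (2 − 2) − 0 = 0, and there is no ∂_4, so H_3 = 0.

As a check, the Euler characteristic is 10 − 18 + 9 − 2 = -1, which agrees with 2 − 3 + 0 − 0 = -1.

H_0 ≅ Z^2,  H_1 ≅ Z^3,  H_2 = 0,  H_3 = 0.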